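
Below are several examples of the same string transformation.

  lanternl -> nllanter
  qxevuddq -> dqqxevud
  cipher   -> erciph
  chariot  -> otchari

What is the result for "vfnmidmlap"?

apvfnmidml

The transformation: move the last 2 characters to the front (rotate right by 2).
So "vfnmidmlap" becomes "apvfnmidml".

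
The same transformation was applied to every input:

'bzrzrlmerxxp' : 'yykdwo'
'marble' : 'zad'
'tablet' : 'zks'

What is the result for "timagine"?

hzhd

What's happening: shift every letter 1 place backward in the alphabet (wrapping around), then keep every other character starting from the second (positions 2nd, 4th, 6th, ...).
"timagine" → "hzhd".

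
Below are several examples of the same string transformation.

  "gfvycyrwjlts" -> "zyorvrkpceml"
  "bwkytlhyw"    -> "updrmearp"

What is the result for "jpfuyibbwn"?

ciynrbuupg

The rule is to shift every letter 7 places backward in the alphabet (wrapping around).
So "jpfuyibbwn" becomes "ciynrbuupg".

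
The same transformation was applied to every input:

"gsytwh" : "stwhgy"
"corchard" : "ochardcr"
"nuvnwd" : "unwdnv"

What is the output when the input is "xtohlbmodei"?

thlbmodeixo

What's happening: move the first 2 characters to the end (rotate left by 2), then swap the first and last characters.
So "xtohlbmodei" becomes "thlbmodeixo".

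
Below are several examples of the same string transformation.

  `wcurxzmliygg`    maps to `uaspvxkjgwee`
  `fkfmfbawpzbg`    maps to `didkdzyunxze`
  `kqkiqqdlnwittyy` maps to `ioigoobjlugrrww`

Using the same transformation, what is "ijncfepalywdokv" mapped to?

The rule is to shift every letter 2 places backward in the alphabet (wrapping around).
On "ijncfepalywdokv" that produces "ghladcnyjwubmit".

ghladcnyjwubmit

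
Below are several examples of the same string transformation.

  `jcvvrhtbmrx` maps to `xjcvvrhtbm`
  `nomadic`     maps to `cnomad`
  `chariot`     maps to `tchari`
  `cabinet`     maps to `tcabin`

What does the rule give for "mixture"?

emixtu

Each output is the input with this applied: move the last 2 characters to the front (rotate right by 2), then delete the first character.
Applying both steps to "mixture": "remixtu", then "emixtu".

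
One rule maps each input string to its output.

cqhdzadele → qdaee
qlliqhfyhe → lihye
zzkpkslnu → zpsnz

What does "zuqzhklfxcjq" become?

What's happening: move the first character to the end, then keep every other character starting from the first (positions 1st, 3rd, 5th, ...).
On "zuqzhklfxcjq": the first step gives "uqzhklfxcjqz", and the second then gives "uzkfcq".

uzkfcq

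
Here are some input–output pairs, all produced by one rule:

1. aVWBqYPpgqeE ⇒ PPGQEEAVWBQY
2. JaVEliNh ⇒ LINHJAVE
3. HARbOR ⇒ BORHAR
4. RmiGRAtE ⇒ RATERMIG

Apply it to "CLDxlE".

XLECLD

The rule is to swap the front and back halves of the string, then convert every letter to uppercase.
"CLDxlE" → "xlECLD" → "XLECLD".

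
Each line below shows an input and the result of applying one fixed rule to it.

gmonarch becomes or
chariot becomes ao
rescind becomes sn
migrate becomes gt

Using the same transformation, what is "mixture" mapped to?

xr

The transformation: keep one character in every 3, starting at position 3 (positions 3rd, 6th, 9th, ...).
Doing the same to "mixture": "xr".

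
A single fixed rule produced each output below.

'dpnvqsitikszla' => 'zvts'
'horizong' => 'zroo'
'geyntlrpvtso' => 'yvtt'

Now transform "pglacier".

In each case the input is transformed by: sort the characters into reverse alphabetical order, then keep only the first 4 characters.
Starting from "pglacier": after the first operation, "rpligeca"; after the second, "rpli".
(Check on "geyntlrpvtso": → "yvttsrponlge" → "yvtt" ✓)

rpli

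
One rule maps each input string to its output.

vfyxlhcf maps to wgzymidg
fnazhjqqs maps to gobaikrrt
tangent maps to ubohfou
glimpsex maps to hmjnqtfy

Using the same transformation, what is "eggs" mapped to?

The rule is to shift every letter 1 place forward in the alphabet (wrapping around).
"eggs" → "fhht".

fhht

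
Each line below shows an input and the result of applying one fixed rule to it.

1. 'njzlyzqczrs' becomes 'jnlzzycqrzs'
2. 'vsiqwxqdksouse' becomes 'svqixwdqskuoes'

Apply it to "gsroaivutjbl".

sgoriauvjtlb

Looking at the pairs, the operation is to swap each adjacent pair of characters (1↔2, 3↔4, ...).
On "gsroaivutjbl" that produces "sgoriauvjtlb".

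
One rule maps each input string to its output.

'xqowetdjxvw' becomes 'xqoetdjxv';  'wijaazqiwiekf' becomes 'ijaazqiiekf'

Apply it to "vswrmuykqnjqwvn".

In each case the input is transformed by: remove every "w".
For "vswrmuykqnjqwvn" the result is "vsrmuykqnjqvn".

vsrmuykqnjqvn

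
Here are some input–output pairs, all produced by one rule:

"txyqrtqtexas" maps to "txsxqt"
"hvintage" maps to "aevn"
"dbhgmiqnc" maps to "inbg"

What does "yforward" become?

Rule — keep every other character starting from the second (positions 2nd, 4th, 6th, ...), then swap the front and back halves of the string.
Working it through for "yforward": intermediate "frad", final "adfr".
(Check on "txyqrtqtexas": → "xqttxs" → "txsxqt" ✓)

adfr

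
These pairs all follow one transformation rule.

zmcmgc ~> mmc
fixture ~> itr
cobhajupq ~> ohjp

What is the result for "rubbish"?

ubs

The pattern: keep every other character starting from the second (positions 2nd, 4th, 6th, ...).
On "rubbish" that produces "ubs".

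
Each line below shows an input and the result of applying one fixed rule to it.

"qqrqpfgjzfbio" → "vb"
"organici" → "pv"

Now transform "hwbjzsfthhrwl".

jy

Each output is the input with this applied: shift every letter 13 places forward in the alphabet (wrapping around) — i.e. ROT13, then keep only the last 2 characters.
Starting from "hwbjzsfthhrwl": after the first operation, "ujowmfsguuejy"; after the second, "jy".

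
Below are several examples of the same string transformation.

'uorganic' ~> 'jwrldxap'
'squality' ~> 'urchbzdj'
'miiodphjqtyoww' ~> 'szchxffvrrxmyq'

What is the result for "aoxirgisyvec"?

rbhenljxgrap

The pattern: shift every letter 9 places forward in the alphabet (wrapping around), then swap the front and back halves of the string.
Starting from "aoxirgisyvec": after the first operation, "jxgraprbhenl"; after the second, "rbhenljxgrap".
(Check on "uorganic": → "dxapjwrl" → "jwrldxap" ✓)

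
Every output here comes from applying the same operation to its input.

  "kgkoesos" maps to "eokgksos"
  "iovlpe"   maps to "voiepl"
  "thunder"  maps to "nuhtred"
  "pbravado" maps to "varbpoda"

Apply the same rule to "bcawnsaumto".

Looking at the pairs, the operation is to move the last 3 characters to the front (rotate right by 3), then reverse the string.
On "bcawnsaumto": the first step gives "mtobcawnsau", and the second then gives "uasnwacbotm".

uasnwacbotm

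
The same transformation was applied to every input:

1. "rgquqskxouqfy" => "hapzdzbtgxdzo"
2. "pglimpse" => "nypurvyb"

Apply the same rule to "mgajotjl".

uvpjsxcs

What's happening: move the last character to the front, then shift every letter 9 places forward in the alphabet (wrapping around).
Starting from "mgajotjl": after the first operation, "lmgajotj"; after the second, "uvpjsxcs".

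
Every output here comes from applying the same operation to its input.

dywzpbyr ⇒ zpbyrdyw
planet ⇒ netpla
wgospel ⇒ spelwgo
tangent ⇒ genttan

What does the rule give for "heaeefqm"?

The transformation: move the first 3 characters to the end (rotate left by 3).
So "heaeefqm" becomes "eefqmhea".

eefqmhea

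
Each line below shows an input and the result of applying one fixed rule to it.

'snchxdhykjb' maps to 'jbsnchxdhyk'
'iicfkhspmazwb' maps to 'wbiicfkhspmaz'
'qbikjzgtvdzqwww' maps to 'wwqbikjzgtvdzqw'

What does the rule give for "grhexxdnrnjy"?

jygrhexxdnrn

Rule — move the last 2 characters to the front (rotate right by 2).
Applying that to "grhexxdnrnjy" gives "jygrhexxdnrn".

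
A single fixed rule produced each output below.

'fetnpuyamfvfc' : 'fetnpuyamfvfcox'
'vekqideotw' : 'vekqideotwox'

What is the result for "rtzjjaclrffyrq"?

Each output is the input with this applied: append "ox".
For "rtzjjaclrffyrq" the result is "rtzjjaclrffyrqox".

rtzjjaclrffyrqox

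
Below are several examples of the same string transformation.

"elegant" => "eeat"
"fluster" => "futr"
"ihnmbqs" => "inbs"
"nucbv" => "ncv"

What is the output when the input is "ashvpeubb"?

ahpub

The rule is to keep every other character starting from the first (positions 1st, 3rd, 5th, ...).
For "ashvpeubb" the result is "ahpub".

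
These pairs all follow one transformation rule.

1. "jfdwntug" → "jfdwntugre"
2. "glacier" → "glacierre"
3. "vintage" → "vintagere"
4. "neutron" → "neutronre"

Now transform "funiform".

funiformre

Each output is the input with this applied: append "re".
On "funiform" that produces "funiformre".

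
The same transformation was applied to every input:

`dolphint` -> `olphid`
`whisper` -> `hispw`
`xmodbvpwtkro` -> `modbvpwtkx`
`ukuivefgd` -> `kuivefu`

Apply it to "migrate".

igram

The rule is to delete the last 2 characters, then move the first character to the end.
Applying both steps to "migrate": "migra", then "igram".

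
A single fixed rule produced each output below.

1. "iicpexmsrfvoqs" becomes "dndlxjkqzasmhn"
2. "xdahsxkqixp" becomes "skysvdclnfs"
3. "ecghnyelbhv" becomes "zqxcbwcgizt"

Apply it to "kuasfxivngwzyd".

fyptvunrabsidq

The transformation: shift every letter 5 places backward in the alphabet (wrapping around), then take characters alternately from the front and the back (1st, last, 2nd, 2nd-last, ...).
Working it through for "kuasfxivngwzyd": intermediate "fpvnasdqibruty", final "fyptvunrabsidq".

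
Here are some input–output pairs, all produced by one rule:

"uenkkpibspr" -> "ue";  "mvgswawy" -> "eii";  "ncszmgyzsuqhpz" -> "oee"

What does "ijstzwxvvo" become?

ueia

Rule — shift every letter 12 places forward in the alphabet (wrapping around), then keep only the vowels.
On "ijstzwxvvo": the first step gives "uveflijhha", and the second then gives "ueia".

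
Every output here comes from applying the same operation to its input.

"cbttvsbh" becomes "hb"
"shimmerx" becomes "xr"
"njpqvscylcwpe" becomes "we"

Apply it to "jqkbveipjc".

cj

Looking at the pairs, the operation is to swap each adjacent pair of characters (1↔2, 3↔4, ...), then keep only the last 2 characters.
On "jqkbveipjc": the first step gives "qjbkevpicj", and the second then gives "cj".
(Check on "shimmerx": → "hsmiemxr" → "xr" ✓)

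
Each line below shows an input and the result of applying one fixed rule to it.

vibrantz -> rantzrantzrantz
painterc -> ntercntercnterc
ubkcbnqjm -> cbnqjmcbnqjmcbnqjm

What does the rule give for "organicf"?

Rule — delete the first 3 characters, then write the whole string 3 times in a row.
Working it through for "organicf": intermediate "anicf", final "anicfanicfanicf".

anicfanicfanicf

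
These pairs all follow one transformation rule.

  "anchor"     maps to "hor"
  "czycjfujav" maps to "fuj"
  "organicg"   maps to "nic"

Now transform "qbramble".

The transformation: swap the front and back halves of the string, then keep only the first 3 characters.
Applying both steps to "qbramble": "mbleqbra", then "mbl".
(Check on "organicg": → "nicgorga" → "nic" ✓)

mbl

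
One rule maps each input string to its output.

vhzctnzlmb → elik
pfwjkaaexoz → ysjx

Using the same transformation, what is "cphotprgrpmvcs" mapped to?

The pattern: keep one character in every 3, starting at position 1 (positions 1st, 4th, 7th, ...), then shift every letter 9 places forward in the alphabet (wrapping around).
On "cphotprgrpmvcs": the first step gives "corpc", and the second then gives "lxayl".

lxayl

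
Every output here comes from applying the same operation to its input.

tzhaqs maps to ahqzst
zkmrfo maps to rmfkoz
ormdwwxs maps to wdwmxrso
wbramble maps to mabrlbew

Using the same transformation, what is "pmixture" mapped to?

txuirmep

Rule — swap the front and back halves of the string, then take characters alternately from the front and the back (1st, last, 2nd, 2nd-last, ...).
"pmixture" → "turepmix" → "txuirmep".
(Check on "tzhaqs": → "aqstzh" → "ahqzst" ✓)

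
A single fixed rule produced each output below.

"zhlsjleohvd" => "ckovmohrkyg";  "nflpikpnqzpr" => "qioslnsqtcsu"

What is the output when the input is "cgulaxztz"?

Rule — shift every letter 3 places forward in the alphabet (wrapping around).
So "cgulaxztz" becomes "fjxodacwc".

fjxodacwc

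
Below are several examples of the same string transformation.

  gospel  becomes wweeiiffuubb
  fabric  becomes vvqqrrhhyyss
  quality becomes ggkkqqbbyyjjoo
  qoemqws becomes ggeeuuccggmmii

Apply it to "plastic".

The rule is to shift every letter 10 places backward in the alphabet (wrapping around), then double every character.
Starting from "plastic": after the first operation, "fbqijys"; after the second, "ffbbqqiijjyyss".

ffbbqqiijjyyss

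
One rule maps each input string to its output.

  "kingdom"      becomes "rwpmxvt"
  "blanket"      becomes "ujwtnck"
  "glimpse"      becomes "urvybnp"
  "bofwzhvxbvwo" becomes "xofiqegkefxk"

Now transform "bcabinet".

ljkrwnck

Rule — shift every letter 9 places forward in the alphabet (wrapping around), then move the first character to the end.
"bcabinet" → "kljkrwnc" → "ljkrwnck".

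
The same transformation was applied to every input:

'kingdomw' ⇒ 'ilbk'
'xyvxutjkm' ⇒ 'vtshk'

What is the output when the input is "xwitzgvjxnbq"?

In each case the input is transformed by: shift every letter 2 places backward in the alphabet (wrapping around), then keep every other character starting from the first (positions 1st, 3rd, 5th, ...).
"xwitzgvjxnbq" → "vugrxethvlzo" → "vgxtvz".

vgxtvz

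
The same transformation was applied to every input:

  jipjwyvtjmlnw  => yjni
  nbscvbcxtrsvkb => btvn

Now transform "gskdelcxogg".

The transformation: move the first 3 characters to the end (rotate left by 3), then keep one character in every 3, starting at position 3 (positions 3rd, 6th, 9th, ...).
For "gskdelcxogg", step one produces "delcxogggsk"; step two turns that into "log".

log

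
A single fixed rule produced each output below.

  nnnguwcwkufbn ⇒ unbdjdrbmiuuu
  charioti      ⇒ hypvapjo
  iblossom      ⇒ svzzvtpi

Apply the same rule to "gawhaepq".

dohlwxnh

The rule is to shift every letter 7 places forward in the alphabet (wrapping around), then move the first 2 characters to the end (rotate left by 2).
For "gawhaepq", step one produces "nhdohlwx"; step two turns that into "dohlwxnh".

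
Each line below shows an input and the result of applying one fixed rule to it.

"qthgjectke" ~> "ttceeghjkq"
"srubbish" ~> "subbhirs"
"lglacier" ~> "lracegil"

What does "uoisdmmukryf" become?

uydfikmmorsu

Each output is the input with this applied: sort the characters into alphabetical order, then move the last 2 characters to the front (rotate right by 2).
Working it through for "uoisdmmukryf": intermediate "dfikmmorsuuy", final "uydfikmmorsu".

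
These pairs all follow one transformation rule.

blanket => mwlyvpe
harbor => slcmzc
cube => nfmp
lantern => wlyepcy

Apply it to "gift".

The pattern: shift every letter 11 places forward in the alphabet (wrapping around).
"gift" → "rtqe".

rtqe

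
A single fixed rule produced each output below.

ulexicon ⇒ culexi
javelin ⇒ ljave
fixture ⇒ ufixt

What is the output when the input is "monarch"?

rmona

Looking at the pairs, the operation is to delete the last 2 characters, then move the last character to the front.
Applying that to "monarch" gives "rmona".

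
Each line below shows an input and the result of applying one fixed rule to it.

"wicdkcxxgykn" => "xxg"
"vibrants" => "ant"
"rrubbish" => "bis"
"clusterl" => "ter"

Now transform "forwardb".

Looking at the pairs, the operation is to swap the front and back halves of the string, then keep only the first 3 characters.
For "forwardb" the result is "ard".
(Check on "vibrants": → "antsvibr" → "ant" ✓)

ard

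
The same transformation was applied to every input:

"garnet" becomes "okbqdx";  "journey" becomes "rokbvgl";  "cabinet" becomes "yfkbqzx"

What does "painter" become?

fkqbomx

Rule — shift every letter 3 places backward in the alphabet (wrapping around), then move the first 2 characters to the end (rotate left by 2).
"painter" → "mxfkqbo" → "fkqbomx".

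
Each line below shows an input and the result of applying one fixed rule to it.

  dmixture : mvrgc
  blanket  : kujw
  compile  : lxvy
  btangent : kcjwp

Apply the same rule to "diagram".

mrjp

Looking at the pairs, the operation is to delete the last 3 characters, then shift every letter 9 places forward in the alphabet (wrapping around).
So "diagram" becomes "mrjp".
(Check on "blanket": → "blan" → "kujw" ✓)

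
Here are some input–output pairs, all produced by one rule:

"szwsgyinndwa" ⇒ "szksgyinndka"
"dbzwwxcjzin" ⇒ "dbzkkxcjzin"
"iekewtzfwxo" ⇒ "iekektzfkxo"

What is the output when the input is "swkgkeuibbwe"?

skkgkeuibbke

The rule is to replace every "w" with "k".
Doing the same to "swkgkeuibbwe": "skkgkeuibbke".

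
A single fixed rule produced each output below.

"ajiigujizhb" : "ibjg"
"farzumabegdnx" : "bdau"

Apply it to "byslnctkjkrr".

kryn

The pattern: keep one character in every 3, starting at position 2 (positions 2nd, 5th, 8th, ...), then swap the front and back halves of the string.
Applying both steps to "byslnctkjkrr": "ynkr", then "kryn".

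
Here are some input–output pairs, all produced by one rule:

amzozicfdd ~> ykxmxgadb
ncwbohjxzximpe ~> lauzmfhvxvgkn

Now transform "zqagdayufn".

Rule — shift every letter 2 places backward in the alphabet (wrapping around), then delete the last character.
Applying both steps to "zqagdayufn": "xoyebywsdl", then "xoyebywsd".

xoyebywsd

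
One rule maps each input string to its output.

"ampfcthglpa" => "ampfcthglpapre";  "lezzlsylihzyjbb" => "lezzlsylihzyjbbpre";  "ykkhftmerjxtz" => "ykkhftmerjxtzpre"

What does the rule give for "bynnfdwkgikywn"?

In each case the input is transformed by: append "pre".
On "bynnfdwkgikywn" that produces "bynnfdwkgikywnpre".

bynnfdwkgikywnpre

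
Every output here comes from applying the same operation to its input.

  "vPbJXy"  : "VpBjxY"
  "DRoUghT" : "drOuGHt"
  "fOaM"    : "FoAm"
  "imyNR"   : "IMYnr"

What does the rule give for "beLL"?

Rule — flip the case of every letter.
"beLL" → "BEll".

BEll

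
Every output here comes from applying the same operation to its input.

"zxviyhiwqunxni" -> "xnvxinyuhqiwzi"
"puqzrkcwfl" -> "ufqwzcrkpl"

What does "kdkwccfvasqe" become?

dqkswacvcfke

The transformation: take characters alternately from the front and the back (1st, last, 2nd, 2nd-last, ...), then move the first 2 characters to the end (rotate left by 2).
Applying both steps to "kdkwccfvasqe": "kedqkswacvcf", then "dqkswacvcfke".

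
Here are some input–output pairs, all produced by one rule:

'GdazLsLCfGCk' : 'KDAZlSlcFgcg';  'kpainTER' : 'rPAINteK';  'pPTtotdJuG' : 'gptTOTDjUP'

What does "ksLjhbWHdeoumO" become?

oSlJHBwhDEOUMK

The pattern: flip the case of every letter, then swap the first and last characters.
Starting from "ksLjhbWHdeoumO": after the first operation, "KSlJHBwhDEOUMo"; after the second, "oSlJHBwhDEOUMK".
(Check on "GdazLsLCfGCk": → "gDAZlSlcFgcK" → "KDAZlSlcFgcg" ✓)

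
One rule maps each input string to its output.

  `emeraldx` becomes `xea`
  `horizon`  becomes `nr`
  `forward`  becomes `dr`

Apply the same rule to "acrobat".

tr

The pattern: take characters alternately from the front and the back (1st, last, 2nd, 2nd-last, ...), then keep one character in every 3, starting at position 2 (positions 2nd, 5th, 8th, ...).
"acrobat" → "atcarbo" → "tr".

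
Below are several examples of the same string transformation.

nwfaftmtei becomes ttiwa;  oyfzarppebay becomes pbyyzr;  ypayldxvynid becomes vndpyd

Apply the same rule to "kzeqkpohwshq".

hsqzqp

Looking at the pairs, the operation is to keep every other character starting from the second (positions 2nd, 4th, 6th, ...), then move the last 3 characters to the front (rotate right by 3).
Applying both steps to "kzeqkpohwshq": "zqphsq", then "hsqzqp".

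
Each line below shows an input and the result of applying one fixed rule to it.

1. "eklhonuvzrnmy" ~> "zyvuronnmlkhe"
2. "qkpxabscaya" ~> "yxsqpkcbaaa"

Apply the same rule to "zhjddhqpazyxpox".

The transformation: sort the characters into reverse alphabetical order.
"zhjddhqpazyxpox" → "zzyxxqppojhhdda".

zzyxxqppojhhdda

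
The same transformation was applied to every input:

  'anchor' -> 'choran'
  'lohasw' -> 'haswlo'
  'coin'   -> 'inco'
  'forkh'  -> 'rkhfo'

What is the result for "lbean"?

eanlb

The rule is to move the first 2 characters to the end (rotate left by 2).
So "lbean" becomes "eanlb".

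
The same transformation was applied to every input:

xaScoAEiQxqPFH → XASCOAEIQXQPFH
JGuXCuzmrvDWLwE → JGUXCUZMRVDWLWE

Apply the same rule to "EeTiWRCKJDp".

EETIWRCKJDP

Each output is the input with this applied: convert every letter to uppercase.
For "EeTiWRCKJDp" the result is "EETIWRCKJDP".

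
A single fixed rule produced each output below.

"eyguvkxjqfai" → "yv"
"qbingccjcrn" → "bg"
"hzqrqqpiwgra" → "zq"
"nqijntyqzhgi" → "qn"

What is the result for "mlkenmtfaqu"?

Each output is the input with this applied: keep one character in every 3, starting at position 2 (positions 2nd, 5th, 8th, ...), then keep only the first 2 characters.
Applying both steps to "mlkenmtfaqu": "lnfu", then "ln".
(Check on "qbingccjcrn": → "bgjn" → "bg" ✓)

ln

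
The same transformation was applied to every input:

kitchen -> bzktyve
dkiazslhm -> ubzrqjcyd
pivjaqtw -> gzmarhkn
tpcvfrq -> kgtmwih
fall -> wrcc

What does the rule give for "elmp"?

vcdg

The pattern: shift every letter 9 places backward in the alphabet (wrapping around).
Doing the same to "elmp": "vcdg".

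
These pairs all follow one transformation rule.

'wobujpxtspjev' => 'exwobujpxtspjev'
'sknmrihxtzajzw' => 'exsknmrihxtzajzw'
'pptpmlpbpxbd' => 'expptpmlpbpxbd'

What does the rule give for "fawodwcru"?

The rule is to prepend "ex".
For "fawodwcru" the result is "exfawodwcru".

exfawodwcru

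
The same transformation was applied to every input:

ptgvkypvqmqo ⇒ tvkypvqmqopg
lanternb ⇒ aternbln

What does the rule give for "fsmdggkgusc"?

Rule — move the first 2 characters to the end (rotate left by 2), then swap the first and last characters.
"fsmdggkgusc" → "mdggkguscfs" → "sdggkguscfm".

sdggkguscfm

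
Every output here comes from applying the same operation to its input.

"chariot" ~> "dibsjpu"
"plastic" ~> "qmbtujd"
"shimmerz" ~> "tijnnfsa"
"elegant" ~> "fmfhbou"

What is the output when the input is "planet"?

qmbofu

Looking at the pairs, the operation is to shift every letter 1 place forward in the alphabet (wrapping around).
On "planet" that produces "qmbofu".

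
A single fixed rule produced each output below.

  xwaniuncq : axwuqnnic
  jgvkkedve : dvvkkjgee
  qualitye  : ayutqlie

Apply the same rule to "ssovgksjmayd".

ayvsssomkjgd

The rule is to sort the characters into reverse alphabetical order, then move the last character to the front.
"ssovgksjmayd" → "yvsssomkjgda" → "ayvsssomkjgd".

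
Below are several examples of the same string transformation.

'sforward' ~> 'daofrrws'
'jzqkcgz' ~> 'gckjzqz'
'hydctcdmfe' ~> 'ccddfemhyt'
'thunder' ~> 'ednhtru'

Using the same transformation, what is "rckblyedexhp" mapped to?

cbedhelkrpyx

The pattern: sort the characters into alphabetical order, then swap each adjacent pair of characters (1↔2, 3↔4, ...).
"rckblyedexhp" → "bcdeehklprxy" → "cbedhelkrpyx".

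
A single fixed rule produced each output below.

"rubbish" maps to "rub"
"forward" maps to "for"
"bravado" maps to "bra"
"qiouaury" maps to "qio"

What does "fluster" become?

Looking at the pairs, the operation is to keep only the first 3 characters.
For "fluster" the result is "flu".

flu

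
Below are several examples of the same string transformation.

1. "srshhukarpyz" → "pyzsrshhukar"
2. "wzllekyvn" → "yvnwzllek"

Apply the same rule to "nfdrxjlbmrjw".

rjwnfdrxjlbm

Looking at the pairs, the operation is to move the last 3 characters to the front (rotate right by 3).
"nfdrxjlbmrjw" → "rjwnfdrxjlbm".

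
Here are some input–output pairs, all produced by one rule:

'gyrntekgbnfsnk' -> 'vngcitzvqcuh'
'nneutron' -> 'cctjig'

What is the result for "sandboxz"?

hpcsqd

Each output is the input with this applied: delete the last 2 characters, then shift every letter 11 places backward in the alphabet (wrapping around).
Starting from "sandboxz": after the first operation, "sandbo"; after the second, "hpcsqd".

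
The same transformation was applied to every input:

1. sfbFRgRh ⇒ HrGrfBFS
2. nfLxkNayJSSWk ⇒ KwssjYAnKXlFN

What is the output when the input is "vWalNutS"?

Each output is the input with this applied: flip the case of every letter, then reverse the string.
Applying that to "vWalNutS" gives "sTUnLAwV".

sTUnLAwV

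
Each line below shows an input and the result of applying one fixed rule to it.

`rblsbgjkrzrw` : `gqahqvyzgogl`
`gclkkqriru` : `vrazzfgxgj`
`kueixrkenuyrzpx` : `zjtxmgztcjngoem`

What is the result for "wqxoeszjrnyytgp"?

The transformation: shift every letter 11 places backward in the alphabet (wrapping around).
On "wqxoeszjrnyytgp" that produces "lfmdthoygcnnive".

lfmdthoygcnnive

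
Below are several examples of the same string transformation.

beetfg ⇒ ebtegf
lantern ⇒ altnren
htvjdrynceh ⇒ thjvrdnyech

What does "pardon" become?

apdrno

Looking at the pairs, the operation is to swap each adjacent pair of characters (1↔2, 3↔4, ...).
Doing the same to "pardon": "apdrno".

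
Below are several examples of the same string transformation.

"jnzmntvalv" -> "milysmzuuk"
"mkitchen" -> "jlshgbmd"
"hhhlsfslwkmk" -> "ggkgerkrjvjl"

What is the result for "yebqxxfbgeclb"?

Looking at the pairs, the operation is to swap each adjacent pair of characters (1↔2, 3↔4, ...), then shift every letter 1 place backward in the alphabet (wrapping around).
"yebqxxfbgeclb" → "eyqbxxbfeglcb" → "dxpawwaedfkba".

dxpawwaedfkba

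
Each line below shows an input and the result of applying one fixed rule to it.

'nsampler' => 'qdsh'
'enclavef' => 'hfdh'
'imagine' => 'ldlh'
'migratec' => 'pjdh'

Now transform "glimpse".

jlsh

In each case the input is transformed by: keep every other character starting from the first (positions 1st, 3rd, 5th, ...), then shift every letter 3 places forward in the alphabet (wrapping around).
Starting from "glimpse": after the first operation, "gipe"; after the second, "jlsh".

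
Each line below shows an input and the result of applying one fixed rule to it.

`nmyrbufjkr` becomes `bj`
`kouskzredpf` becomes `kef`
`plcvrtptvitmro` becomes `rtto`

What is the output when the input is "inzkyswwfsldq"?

ywl

Each output is the input with this applied: delete the first 2 characters, then keep one character in every 3, starting at position 3 (positions 3rd, 6th, 9th, ...).
Working it through for "inzkyswwfsldq": intermediate "zkyswwfsldq", final "ywl".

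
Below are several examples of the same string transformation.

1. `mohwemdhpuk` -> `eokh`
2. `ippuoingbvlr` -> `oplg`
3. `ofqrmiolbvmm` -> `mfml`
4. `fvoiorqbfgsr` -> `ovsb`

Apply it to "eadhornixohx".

Each output is the input with this applied: keep one character in every 3, starting at position 2 (positions 2nd, 5th, 8th, ...), then swap each adjacent pair of characters (1↔2, 3↔4, ...).
Working it through for "eadhornixohx": intermediate "aoih", final "oahi".

oahi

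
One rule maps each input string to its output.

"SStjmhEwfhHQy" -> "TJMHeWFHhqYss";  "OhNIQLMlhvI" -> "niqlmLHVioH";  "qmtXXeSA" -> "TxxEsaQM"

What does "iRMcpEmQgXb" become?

mCPeMqGxBIr

The pattern: move the first 2 characters to the end (rotate left by 2), then flip the case of every letter.
On "iRMcpEmQgXb": the first step gives "McpEmQgXbiR", and the second then gives "mCPeMqGxBIr".
(Check on "OhNIQLMlhvI": → "NIQLMlhvIOh" → "niqlmLHVioH" ✓)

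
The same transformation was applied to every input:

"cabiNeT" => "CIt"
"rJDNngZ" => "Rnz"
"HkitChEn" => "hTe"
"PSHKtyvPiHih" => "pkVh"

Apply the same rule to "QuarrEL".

The transformation: flip the case of every letter, then keep one character in every 3, starting at position 1 (positions 1st, 4th, 7th, ...).
Applying both steps to "QuarrEL": "qUARRel", then "qRl".

qRl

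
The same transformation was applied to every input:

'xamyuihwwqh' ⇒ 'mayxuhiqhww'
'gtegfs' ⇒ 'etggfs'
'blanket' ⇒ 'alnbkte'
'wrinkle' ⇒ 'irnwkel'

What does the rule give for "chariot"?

The rule is to move the first 2 characters to the end (rotate left by 2), then take characters alternately from the front and the back (1st, last, 2nd, 2nd-last, ...).
Applying both steps to "chariot": "ariotch", then "ahrcito".

ahrcito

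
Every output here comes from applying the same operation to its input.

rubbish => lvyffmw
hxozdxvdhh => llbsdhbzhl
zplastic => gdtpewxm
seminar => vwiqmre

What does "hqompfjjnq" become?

The transformation: move the last character to the front, then shift every letter 4 places forward in the alphabet (wrapping around).
On "hqompfjjnq": the first step gives "qhqompfjjn", and the second then gives "ulusqtjnnr".
(Check on "zplastic": → "czplasti" → "gdtpewxm" ✓)

ulusqtjnnr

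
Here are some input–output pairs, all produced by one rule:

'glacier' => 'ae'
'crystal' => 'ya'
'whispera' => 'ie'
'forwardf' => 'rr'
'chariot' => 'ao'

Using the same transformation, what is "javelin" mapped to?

vi

The rule is to keep one character in every 3, starting at position 3 (positions 3rd, 6th, 9th, ...).
So "javelin" becomes "vi".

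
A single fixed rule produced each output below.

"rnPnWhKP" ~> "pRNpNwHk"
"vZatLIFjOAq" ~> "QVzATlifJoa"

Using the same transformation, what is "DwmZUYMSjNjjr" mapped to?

The rule is to flip the case of every letter, then move the last character to the front.
Working it through for "DwmZUYMSjNjjr": intermediate "dWMzuymsJnJJR", final "RdWMzuymsJnJJ".

RdWMzuymsJnJJ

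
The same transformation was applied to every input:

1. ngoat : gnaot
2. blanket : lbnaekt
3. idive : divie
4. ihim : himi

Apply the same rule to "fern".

efnr

In each case the input is transformed by: swap each adjacent pair of characters (1↔2, 3↔4, ...).
Doing the same to "fern": "efnr".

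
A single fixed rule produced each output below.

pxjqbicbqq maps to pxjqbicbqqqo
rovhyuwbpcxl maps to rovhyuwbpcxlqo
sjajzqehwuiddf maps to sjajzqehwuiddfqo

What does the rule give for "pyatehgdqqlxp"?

The pattern: append "qo".
Doing the same to "pyatehgdqqlxp": "pyatehgdqqlxpqo".

pyatehgdqqlxpqo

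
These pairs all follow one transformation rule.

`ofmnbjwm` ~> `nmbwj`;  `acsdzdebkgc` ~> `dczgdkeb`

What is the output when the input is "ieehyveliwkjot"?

htyovjeklwi

Rule — delete the first 3 characters, then take characters alternately from the front and the back (1st, last, 2nd, 2nd-last, ...).
Applying that to "ieehyveliwkjot" gives "htyovjeklwi".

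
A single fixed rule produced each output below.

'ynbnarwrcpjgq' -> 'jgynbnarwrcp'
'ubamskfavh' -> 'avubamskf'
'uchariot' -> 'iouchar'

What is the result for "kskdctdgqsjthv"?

Looking at the pairs, the operation is to delete the last character, then move the last 2 characters to the front (rotate right by 2).
Applying both steps to "kskdctdgqsjthv": "kskdctdgqsjth", then "thkskdctdgqsj".

thkskdctdgqsj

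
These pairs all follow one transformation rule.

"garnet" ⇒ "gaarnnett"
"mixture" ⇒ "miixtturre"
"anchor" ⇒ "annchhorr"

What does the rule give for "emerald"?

Looking at the pairs, the operation is to repeat every character 3 times, then keep every other character starting from the second (positions 2nd, 4th, 6th, ...).
On "emerald": the first step gives "eeemmmeeerrraaalllddd", and the second then gives "emmerralld".

emmerralld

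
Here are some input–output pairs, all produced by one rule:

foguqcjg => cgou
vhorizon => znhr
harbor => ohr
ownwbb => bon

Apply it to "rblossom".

Each output is the input with this applied: swap the front and back halves of the string, then keep every other character starting from the second (positions 2nd, 4th, 6th, ...).
On "rblossom": the first step gives "ssomrblo", and the second then gives "smbo".

smbo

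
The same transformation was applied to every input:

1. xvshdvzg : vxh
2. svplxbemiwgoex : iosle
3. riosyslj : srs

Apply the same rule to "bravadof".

Each output is the input with this applied: swap the front and back halves of the string, then keep one character in every 3, starting at position 2 (positions 2nd, 5th, 8th, ...).
"bravadof" → "adofbrav" → "dbv".

dbv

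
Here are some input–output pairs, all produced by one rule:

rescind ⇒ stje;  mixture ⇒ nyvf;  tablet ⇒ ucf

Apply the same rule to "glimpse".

Rule — keep every other character starting from the first (positions 1st, 3rd, 5th, ...), then shift every letter 1 place forward in the alphabet (wrapping around).
Starting from "glimpse": after the first operation, "gipe"; after the second, "hjqf".

hjqf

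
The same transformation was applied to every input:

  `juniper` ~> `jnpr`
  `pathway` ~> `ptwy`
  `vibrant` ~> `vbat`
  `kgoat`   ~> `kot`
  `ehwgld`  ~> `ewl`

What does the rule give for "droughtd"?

dogt

Rule — keep every other character starting from the first (positions 1st, 3rd, 5th, ...).
"droughtd" → "dogt".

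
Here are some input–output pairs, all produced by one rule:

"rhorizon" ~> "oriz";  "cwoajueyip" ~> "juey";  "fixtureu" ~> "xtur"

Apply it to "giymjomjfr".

The transformation: delete the last 2 characters, then keep only the last 4 characters.
Working it through for "giymjomjfr": intermediate "giymjomj", final "jomj".
(Check on "rhorizon": → "rhoriz" → "oriz" ✓)

jomj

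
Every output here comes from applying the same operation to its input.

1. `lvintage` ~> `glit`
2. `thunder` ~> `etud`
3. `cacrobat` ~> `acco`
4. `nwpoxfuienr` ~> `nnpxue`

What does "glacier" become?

In each case the input is transformed by: move the last 2 characters to the front (rotate right by 2), then keep every other character starting from the first (positions 1st, 3rd, 5th, ...).
For "glacier", step one produces "erglaci"; step two turns that into "egai".

egai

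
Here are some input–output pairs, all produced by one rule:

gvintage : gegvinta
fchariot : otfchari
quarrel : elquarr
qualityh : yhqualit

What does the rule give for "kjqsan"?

In each case the input is transformed by: move the last 2 characters to the front (rotate right by 2).
Doing the same to "kjqsan": "ankjqs".

ankjqs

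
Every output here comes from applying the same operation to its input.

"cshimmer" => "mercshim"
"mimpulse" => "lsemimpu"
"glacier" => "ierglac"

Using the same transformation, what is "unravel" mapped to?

velunra

In each case the input is transformed by: move the last 3 characters to the front (rotate right by 3).
So "unravel" becomes "velunra".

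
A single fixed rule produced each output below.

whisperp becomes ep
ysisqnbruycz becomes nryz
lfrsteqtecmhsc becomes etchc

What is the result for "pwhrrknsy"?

ks

Rule — keep every other character starting from the second (positions 2nd, 4th, 6th, ...), then delete the first 2 characters.
For "pwhrrknsy", step one produces "wrks"; step two turns that into "ks".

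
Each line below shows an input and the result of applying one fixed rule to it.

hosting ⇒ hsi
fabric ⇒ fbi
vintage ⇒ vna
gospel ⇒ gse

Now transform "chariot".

cai

In each case the input is transformed by: move the last character to the front, then keep every other character starting from the second (positions 2nd, 4th, 6th, ...).
Starting from "chariot": after the first operation, "tchario"; after the second, "cai".
(Check on "gospel": → "lgospe" → "gse" ✓)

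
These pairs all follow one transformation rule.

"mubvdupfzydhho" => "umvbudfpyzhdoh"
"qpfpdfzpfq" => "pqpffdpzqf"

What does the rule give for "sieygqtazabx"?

What's happening: swap each adjacent pair of characters (1↔2, 3↔4, ...).
Applying that to "sieygqtazabx" gives "isyeqgatazxb".

isyeqgatazxb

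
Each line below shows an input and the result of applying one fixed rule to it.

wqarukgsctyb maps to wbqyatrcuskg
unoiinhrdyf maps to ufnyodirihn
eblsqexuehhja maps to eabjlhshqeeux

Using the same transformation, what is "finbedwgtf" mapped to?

ffitngbwed

Looking at the pairs, the operation is to take characters alternately from the front and the back (1st, last, 2nd, 2nd-last, ...).
Applying that to "finbedwgtf" gives "ffitngbwed".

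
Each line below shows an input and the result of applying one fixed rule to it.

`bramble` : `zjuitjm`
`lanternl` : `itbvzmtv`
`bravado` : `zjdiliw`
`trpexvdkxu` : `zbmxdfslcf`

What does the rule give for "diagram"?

What's happening: shift every letter 8 places forward in the alphabet (wrapping around), then swap each adjacent pair of characters (1↔2, 3↔4, ...).
On "diagram" that produces "qloiizu".

qloiizu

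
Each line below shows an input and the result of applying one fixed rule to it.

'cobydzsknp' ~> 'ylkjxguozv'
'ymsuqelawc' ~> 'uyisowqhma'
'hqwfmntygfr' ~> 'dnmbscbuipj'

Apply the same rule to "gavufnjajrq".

Each output is the input with this applied: take characters alternately from the front and the back (1st, last, 2nd, 2nd-last, ...), then shift every letter 4 places backward in the alphabet (wrapping around).
For "gavufnjajrq", step one produces "gqarvjuafjn"; step two turns that into "cmwnrfqwbfj".

cmwnrfqwbfj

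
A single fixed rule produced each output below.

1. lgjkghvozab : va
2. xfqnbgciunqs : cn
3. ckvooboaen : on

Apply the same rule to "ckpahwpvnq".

Each output is the input with this applied: keep one character in every 3, starting at position 1 (positions 1st, 4th, 7th, ...), then keep only the last 2 characters.
For "ckpahwpvnq" the result is "pq".
(Check on "xfqnbgciunqs": → "xncn" → "cn" ✓)

pq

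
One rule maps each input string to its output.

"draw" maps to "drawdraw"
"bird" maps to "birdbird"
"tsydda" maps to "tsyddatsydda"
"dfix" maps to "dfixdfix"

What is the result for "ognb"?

ognbognb

Looking at the pairs, the operation is to write the whole string twice.
For "ognb" the result is "ognbognb".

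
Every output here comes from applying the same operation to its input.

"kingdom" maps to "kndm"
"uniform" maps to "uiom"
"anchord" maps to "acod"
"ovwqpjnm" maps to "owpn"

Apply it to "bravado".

baao

The transformation: keep every other character starting from the first (positions 1st, 3rd, 5th, ...).
Applying that to "bravado" gives "baao".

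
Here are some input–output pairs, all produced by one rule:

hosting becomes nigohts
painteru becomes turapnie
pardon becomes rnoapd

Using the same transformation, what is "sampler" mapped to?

The rule is to swap each adjacent pair of characters (1↔2, 3↔4, ...), then move the last 3 characters to the front (rotate right by 3).
So "sampler" becomes "elraspm".
(Check on "pardon": → "apdrno" → "rnoapd" ✓)

elraspm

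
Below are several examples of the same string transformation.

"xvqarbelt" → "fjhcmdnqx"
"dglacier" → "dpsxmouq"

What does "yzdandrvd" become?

pklpmzpdh

The rule is to move the last character to the front, then shift every letter 12 places forward in the alphabet (wrapping around).
For "yzdandrvd", step one produces "dyzdandrv"; step two turns that into "pklpmzpdh".
(Check on "xvqarbelt": → "txvqarbel" → "fjhcmdnqx" ✓)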